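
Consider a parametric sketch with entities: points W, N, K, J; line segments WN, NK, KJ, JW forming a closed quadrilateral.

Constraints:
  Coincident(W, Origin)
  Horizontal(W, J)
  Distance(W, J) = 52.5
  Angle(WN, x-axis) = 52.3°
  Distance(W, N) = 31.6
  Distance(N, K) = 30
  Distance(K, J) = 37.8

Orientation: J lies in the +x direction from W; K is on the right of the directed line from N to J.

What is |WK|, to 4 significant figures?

15.71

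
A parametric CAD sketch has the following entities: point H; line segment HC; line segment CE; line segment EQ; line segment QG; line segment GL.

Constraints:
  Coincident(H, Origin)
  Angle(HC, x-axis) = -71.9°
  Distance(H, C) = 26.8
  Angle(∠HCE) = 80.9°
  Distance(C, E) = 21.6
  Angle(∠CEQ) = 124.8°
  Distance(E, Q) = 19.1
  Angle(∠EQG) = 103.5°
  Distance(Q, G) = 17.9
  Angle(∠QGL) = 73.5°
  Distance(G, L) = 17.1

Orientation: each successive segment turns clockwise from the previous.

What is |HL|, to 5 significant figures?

14.024

H is at the origin; HC runs at -71.9° with length 26.8, so C = (8.3261, -25.474). ∠HCE = 80.9° gives CE at -171.00° from the x-axis; with |CE| = 21.6, E = (-13.008, -28.853). ∠CEQ = 124.8° gives EQ at 133.80° from the x-axis; with |EQ| = 19.1, Q = (-26.228, -15.067). ∠EQG = 103.5° gives QG at 57.300° from the x-axis; with |QG| = 17.9, G = (-16.558, -0.0041427). ∠QGL = 73.5° gives GL at -49.200° from the x-axis; with |GL| = 17.1, L = (-5.3841, -12.949). Then |HL| = |L − H| = 14.024.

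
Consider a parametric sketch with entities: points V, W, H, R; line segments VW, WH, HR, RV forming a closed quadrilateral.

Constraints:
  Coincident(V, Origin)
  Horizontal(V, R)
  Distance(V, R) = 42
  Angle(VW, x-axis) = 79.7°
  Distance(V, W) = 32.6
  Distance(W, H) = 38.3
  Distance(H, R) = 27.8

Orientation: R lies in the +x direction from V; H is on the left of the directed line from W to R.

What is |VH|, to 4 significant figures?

51.91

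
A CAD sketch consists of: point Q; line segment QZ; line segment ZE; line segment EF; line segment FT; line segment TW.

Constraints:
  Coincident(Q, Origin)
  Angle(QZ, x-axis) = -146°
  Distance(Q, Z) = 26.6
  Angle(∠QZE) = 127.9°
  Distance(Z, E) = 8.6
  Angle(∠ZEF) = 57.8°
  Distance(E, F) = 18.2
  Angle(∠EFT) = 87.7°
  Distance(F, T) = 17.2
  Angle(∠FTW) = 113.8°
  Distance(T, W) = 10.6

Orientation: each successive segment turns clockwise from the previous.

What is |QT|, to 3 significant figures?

15.4

Q is at the origin; QZ runs at -146.0° with length 26.6, so Z = (-22.1, -14.9). ∠QZE = 127.9° gives ZE at 162° from the x-axis; with |ZE| = 8.6, E = (-30.2, -12.2). ∠ZEF = 57.8° gives EF at 39.7° from the x-axis; with |EF| = 18.2, F = (-16.2, -0.577). ∠EFT = 87.7° gives FT at -52.6° from the x-axis; with |FT| = 17.2, T = (-5.78, -14.2). Then |QT| = |T − Q| = 15.4.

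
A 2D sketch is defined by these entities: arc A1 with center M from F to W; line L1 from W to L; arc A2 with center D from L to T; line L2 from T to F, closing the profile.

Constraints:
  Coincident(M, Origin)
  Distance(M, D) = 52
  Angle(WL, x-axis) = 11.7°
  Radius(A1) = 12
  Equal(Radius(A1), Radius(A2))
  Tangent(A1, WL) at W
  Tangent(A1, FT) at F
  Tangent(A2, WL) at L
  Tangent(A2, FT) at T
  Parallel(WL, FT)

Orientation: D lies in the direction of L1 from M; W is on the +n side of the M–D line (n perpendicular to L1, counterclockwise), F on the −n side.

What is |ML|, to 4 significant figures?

53.37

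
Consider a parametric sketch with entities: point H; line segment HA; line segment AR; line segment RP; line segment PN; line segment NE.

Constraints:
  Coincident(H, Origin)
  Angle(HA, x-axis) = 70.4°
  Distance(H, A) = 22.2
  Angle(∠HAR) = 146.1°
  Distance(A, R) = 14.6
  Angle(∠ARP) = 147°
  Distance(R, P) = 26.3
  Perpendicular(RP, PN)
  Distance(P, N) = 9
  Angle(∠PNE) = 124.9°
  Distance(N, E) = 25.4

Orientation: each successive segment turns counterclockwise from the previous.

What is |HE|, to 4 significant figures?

26.86

RP ⟂ PN, so PN runs at -132.7°; with |PN| = 9.0, N = (-21.59, 46.28). ∠PNE = 124.9° gives NE at -77.60° from the x-axis; with |NE| = 25.4, E = (-16.14, 21.48). Then |HE| = |E − H| = 26.86.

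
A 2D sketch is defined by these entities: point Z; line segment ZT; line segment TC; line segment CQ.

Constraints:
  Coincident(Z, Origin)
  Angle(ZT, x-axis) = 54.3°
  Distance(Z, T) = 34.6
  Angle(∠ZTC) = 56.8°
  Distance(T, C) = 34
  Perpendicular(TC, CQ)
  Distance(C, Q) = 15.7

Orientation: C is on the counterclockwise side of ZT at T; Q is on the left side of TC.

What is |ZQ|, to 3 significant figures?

20.1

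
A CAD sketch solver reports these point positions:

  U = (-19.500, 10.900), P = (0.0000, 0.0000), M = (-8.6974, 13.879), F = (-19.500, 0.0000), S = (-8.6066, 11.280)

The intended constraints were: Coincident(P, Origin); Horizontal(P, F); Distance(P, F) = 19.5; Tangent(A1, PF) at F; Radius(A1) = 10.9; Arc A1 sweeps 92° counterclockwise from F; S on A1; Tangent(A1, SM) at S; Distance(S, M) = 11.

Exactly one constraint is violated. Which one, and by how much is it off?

Distance(S, M) = 11 — off by 8.40.

P = (0.00, 0.00) ✓; P.y = 0.00, F.y = 0.00 ✓; |PF| = 19.50 ✓; ∠(UF, FP) = 90.00° ✓; |UF| = 10.90 ✓; bearing(U→S) − bearing(U→F) = 92.00° ✓; |US| = 10.90 ✓; ∠(US, SM) = 90.00° ✓; |SM| = 2.601 ✗.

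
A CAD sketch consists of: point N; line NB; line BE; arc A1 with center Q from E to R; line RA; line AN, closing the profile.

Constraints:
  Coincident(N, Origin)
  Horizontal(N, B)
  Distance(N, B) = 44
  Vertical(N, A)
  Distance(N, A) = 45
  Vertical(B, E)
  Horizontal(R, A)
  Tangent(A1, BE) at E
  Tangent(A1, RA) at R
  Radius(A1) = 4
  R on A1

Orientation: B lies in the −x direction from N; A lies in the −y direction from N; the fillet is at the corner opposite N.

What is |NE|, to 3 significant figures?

60.1

The virtual corner opposite N is at (-44.0, -45.0). Since A1 is tangent to BE there, QE ⟂ BE and tangency of A1 to RA means the radius QR is perpendicular to RA, with radius 4.0, so the center Q sits 4.0 in from both sides at Q = (-40.0, -41.0). That places the tangent points at E = (-44.0, -41.0) on BE and R = (-40.0, -45.0) on RA. Then |NE| = |E − N| = 60.1.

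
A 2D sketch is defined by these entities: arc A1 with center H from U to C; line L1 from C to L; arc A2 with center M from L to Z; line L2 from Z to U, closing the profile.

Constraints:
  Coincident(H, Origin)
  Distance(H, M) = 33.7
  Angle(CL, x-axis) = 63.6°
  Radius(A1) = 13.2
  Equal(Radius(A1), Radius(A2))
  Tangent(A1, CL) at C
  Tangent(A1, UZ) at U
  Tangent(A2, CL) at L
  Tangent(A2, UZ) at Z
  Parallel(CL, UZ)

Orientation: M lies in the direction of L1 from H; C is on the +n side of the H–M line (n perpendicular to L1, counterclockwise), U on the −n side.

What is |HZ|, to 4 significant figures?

36.19

The slot axis is L1's direction at 63.6°, so u = (cos 63.6°, sin 63.6°) = (0.4446, 0.8957) and n = (−sin 63.6°, cos 63.6°) = (-0.8957, 0.4446). H is at the origin and M lies 33.7 along u from H, so M = 33.7·u = (14.98, 30.19). Tangency of A1 to both parallel lines with radius 13.2 puts C and U at H ± 13.2·n: C = (-11.82, 5.869), U = (11.82, -5.869). Equal radii place L and Z the same way about M: L = M + 13.2·n = (3.161, 36.05), Z = M − 13.2·n = (26.81, 24.32). Then |HZ| = |Z − H| = 36.19.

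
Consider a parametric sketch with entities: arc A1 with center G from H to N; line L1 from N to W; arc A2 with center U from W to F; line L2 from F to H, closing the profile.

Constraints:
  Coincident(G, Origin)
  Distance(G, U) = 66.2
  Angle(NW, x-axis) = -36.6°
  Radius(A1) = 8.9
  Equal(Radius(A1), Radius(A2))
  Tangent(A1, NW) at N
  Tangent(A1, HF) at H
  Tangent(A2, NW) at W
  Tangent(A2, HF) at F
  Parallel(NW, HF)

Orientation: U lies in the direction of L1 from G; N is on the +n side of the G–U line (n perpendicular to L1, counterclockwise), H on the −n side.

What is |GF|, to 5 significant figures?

66.796

The slot axis is L1's direction at -36.6°, so u = (cos -36.6°, sin -36.6°) = (0.80282, -0.59622) and n = (−sin -36.6°, cos -36.6°) = (0.59622, 0.80282). G is at the origin and U lies 66.2 along u from G, so U = 66.2·u = (53.147, -39.470). Tangency of A1 to both parallel lines with radius 8.9 puts N and H at G ± 8.9·n: N = (5.3064, 7.1451), H = (-5.3064, -7.1451). Equal radii place W and F the same way about U: W = U + 8.9·n = (58.453, -32.325), F = U − 8.9·n = (47.840, -46.615). Then |GF| = |F − G| = 66.796.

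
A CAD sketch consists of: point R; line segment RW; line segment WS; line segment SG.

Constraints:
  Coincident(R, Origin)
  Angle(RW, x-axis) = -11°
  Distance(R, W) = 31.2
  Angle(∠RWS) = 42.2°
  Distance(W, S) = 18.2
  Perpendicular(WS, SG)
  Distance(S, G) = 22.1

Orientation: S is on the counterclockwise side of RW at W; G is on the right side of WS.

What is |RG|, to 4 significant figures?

43.34

R is at the origin; RW runs at -11.0° with length 31.2, so W = 31.2·(cos -11.0°, sin -11.0°) = (30.63, -5.953). ∠RWS = 42.2°, so WS runs at -11.0° + (180° − 42.2°) = 126.8° from the x-axis; with |WS| = 18.2, S = W + 18.2·(cos 126.8°, sin 126.8°) = (19.72, 8.620). WS ⟂ SG; with |SG| = 22.1 on the right of WS, G = S + 22.1·(0.8007, 0.5990) = (37.42, 21.86). Then |RG| = |G − R| = 43.34.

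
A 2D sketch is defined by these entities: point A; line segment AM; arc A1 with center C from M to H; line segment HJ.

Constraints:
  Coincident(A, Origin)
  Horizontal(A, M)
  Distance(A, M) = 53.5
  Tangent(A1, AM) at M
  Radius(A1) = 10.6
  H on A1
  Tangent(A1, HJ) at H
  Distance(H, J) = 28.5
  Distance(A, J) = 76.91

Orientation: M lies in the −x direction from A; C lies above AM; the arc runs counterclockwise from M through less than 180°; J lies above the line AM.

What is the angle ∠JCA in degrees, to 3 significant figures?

127°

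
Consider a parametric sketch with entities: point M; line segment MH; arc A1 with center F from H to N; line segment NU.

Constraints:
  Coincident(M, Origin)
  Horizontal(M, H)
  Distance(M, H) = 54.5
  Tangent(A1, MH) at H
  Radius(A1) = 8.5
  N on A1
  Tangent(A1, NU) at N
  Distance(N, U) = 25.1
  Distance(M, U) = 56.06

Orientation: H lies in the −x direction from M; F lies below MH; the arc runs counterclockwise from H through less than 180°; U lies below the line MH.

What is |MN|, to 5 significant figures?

62.625

Checks: |FN| = 8.500 ✓; ∠(FN, NU) = 90.00° ✓; |NU| = 25.10 ✓; |MU| = 56.06 ✓.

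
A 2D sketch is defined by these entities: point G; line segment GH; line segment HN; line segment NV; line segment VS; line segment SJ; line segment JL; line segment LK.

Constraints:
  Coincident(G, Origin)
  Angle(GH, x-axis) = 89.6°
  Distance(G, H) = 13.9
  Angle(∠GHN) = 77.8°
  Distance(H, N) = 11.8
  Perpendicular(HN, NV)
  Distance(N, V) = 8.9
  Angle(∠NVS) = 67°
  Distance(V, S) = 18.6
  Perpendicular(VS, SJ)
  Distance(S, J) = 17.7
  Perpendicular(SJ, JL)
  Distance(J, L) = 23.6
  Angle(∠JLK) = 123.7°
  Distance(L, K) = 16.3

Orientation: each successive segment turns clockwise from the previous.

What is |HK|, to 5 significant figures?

28.389

G is at the origin; GH runs at 89.6° with length 13.9, so H = (0.097040, 13.900). ∠GHN = 77.8° gives HN at -12.600° from the x-axis; with |HN| = 11.8, N = (11.613, 11.326). HN ⟂ NV, so NV runs at -102.60°; with |NV| = 8.9, V = (9.6714, 2.6399). ∠NVS = 67.0° gives VS at 144.40° from the x-axis; with |VS| = 18.6, S = (-5.4523, 13.467). The perpendicularity gives SJ at right angles to VS, so SJ runs at 54.400°; with |SJ| = 17.7, J = (4.8513, 27.859). The perpendicularity gives JL at right angles to SJ, so JL runs at -35.600°; with |JL| = 23.6, L = (24.040, 14.121). ∠JLK = 123.7° gives LK at -91.900° from the x-axis; with |LK| = 16.3, K = (23.500, -2.1699). Then |HK| = |K − H| = 28.389.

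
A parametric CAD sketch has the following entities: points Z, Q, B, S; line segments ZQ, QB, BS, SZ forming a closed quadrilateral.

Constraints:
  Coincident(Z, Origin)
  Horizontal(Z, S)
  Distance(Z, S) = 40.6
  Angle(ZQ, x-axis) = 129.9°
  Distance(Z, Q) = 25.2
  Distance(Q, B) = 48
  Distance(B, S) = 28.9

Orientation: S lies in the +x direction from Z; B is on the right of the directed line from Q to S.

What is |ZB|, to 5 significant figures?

22.868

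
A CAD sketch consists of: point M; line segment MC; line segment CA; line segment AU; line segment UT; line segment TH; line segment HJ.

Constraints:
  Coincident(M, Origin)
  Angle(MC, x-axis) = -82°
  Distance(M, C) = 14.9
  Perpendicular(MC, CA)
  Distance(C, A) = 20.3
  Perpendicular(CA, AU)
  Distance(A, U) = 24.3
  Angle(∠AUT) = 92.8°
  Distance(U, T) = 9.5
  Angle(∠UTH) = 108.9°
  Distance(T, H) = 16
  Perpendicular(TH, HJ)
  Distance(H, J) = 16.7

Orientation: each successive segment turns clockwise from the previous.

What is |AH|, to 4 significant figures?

18.31

M is at the origin; MC runs at -82.0° with length 14.9, so C = (2.074, -14.75). MC ⟂ CA, so CA runs at -172.0°; with |CA| = 20.3, A = (-18.03, -17.58). The perpendicularity gives AU at right angles to CA, so AU runs at 98.00°; with |AU| = 24.3, U = (-21.41, 6.483). ∠AUT = 92.8° gives UT at 10.80° from the x-axis; with |UT| = 9.5, T = (-12.08, 8.263). ∠UTH = 108.9° gives TH at -60.30° from the x-axis; with |TH| = 16.0, H = (-4.152, -5.635). Then |AH| = |H − A| = 18.31.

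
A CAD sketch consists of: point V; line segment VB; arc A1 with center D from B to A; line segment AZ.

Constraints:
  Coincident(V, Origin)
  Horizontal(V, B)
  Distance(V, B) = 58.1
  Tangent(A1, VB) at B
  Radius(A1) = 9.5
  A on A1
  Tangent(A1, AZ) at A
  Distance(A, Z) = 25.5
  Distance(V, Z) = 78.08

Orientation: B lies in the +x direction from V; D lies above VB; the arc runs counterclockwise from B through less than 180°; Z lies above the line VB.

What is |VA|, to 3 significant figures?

68.1

V is at the origin; V and B share the same y with |VB| = 58.1 and B on the +x side, so B = (58.1, 0.00). Tangency of A1 to VB means the radius DB is perpendicular to VB, so D = B + (0, 9.5) = (58.1, 9.50). Since DA ⟂ AZ (tangency), |DZ| = √(9.5² + 25.5²) = 27.2 regardless of where A sits on A1. So Z lies on both circle(V, 78.08) and circle(D, 27.2); the above-VB intersection is Z = (70.4, 33.8). A is the foot of the tangent from Z: A = (67.5, 8.44).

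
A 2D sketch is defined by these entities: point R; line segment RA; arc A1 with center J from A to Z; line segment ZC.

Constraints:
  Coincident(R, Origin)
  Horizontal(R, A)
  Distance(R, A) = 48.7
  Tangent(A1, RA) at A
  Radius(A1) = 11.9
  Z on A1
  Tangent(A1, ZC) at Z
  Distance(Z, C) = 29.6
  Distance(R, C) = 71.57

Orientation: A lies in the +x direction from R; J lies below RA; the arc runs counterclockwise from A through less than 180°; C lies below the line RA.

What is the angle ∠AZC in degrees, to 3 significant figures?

116°

R is at the origin; R and A share the same y with |RA| = 48.7 and A on the +x side, so A = (48.7, 0.00). Tangency of A1 to RA means the radius JA is perpendicular to RA, so J = A + (0, -11.9) = (48.7, -11.9). Since JZ ⟂ ZC (tangency), |JC| = √(11.9² + 29.6²) = 31.9 regardless of where Z sits on A1. So C lies on both circle(R, 71.57) and circle(J, 31.9); the below-RA intersection is C = (57.5, -42.6). Z is the foot of the tangent from C: Z = (39.3, -19.2).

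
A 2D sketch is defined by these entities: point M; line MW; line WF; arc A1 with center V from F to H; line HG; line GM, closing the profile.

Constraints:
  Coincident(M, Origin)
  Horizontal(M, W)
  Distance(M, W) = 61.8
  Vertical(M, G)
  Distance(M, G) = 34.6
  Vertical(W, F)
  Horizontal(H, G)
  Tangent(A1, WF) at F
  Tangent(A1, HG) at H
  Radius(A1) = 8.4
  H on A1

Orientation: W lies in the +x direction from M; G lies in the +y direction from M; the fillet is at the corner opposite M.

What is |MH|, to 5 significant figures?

63.630

M is at the origin; MW is horizontal with |MW| = 61.8 and W on the +x side, so W = (61.800, 0.0000). MG is vertical with |MG| = 34.6 and G on the +y side, so G = (0.0000, 34.600). The virtual corner opposite M is at (61.800, 34.600). The tangent condition forces VF to be normal to WF and the tangent condition forces VH to be normal to HG, with radius 8.4, so the center V sits 8.4 in from both sides at V = (53.400, 26.200). That places the tangent points at F = (61.800, 26.200) on WF and H = (53.400, 34.600) on HG. Then |MH| = |H − M| = 63.630.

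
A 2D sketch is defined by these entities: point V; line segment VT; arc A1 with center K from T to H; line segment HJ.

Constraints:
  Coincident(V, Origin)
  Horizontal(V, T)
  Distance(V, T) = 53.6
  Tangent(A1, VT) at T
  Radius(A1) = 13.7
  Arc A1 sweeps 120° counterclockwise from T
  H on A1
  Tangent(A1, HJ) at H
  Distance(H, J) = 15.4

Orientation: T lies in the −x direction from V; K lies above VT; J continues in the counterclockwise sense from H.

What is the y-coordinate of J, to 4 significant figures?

33.89

On A1, T sits at bearing -90° from K; a 120° counterclockwise sweep puts H at bearing 30°, so H = K + 13.7·(cos 30°, sin 30°) = (-41.74, 20.55). Since A1 is tangent to HJ there, KH ⟂ HJ, so HJ runs along (−sin 30°, cos 30°); with |HJ| = 15.4, J = (-49.44, 33.89). So J.y = 33.89.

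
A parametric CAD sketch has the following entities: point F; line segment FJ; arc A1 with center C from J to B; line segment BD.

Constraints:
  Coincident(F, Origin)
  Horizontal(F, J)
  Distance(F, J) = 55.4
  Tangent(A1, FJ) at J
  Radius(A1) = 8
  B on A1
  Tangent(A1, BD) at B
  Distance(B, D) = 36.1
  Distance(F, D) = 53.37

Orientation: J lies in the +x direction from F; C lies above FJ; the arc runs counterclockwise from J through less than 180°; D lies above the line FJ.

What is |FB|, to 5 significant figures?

62.622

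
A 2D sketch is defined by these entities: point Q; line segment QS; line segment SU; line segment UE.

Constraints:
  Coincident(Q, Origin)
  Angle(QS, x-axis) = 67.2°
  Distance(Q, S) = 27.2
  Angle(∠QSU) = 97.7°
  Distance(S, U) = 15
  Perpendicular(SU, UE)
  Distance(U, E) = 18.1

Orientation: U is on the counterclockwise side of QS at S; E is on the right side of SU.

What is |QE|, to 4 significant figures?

48.76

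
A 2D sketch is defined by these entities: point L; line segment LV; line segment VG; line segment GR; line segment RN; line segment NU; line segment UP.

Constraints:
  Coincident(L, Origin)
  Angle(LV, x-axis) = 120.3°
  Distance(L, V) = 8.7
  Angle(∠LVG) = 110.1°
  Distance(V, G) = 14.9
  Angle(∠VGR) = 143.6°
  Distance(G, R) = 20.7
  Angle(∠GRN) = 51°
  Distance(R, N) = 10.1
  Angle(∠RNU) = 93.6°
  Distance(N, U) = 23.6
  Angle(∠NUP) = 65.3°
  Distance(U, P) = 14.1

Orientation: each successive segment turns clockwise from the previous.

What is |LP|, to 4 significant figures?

34.46

∠RNU = 93.6° gives NU at 158.6° from the x-axis; with |NU| = 23.6, U = (-1.048, 23.46). ∠NUP = 65.3° gives UP at 43.90° from the x-axis; with |UP| = 14.1, P = (9.112, 33.23). Then |LP| = |P − L| = 34.46.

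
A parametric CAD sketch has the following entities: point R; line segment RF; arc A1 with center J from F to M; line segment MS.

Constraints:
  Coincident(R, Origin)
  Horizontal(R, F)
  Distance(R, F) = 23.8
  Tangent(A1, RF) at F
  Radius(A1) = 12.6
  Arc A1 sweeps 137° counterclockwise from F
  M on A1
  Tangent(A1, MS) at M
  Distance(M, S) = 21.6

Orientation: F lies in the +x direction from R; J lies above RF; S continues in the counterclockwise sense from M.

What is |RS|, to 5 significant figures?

40.138

R is at the origin; R and F share the same y with |RF| = 23.8 and F on the +x side, so F = (23.800, 0.0000). The tangent condition forces JF to be normal to RF, so J = F + (0, 12.6) = (23.800, 12.600). On A1, F sits at bearing -90° from J; a 137° counterclockwise sweep puts M at bearing 47°, so M = J + 12.6·(cos 47°, sin 47°) = (32.393, 21.815). Since A1 is tangent to MS there, JM ⟂ MS, so MS runs along (−sin 47°, cos 47°); with |MS| = 21.6, S = (16.596, 36.546). Then |RS| = |S − R| = 40.138.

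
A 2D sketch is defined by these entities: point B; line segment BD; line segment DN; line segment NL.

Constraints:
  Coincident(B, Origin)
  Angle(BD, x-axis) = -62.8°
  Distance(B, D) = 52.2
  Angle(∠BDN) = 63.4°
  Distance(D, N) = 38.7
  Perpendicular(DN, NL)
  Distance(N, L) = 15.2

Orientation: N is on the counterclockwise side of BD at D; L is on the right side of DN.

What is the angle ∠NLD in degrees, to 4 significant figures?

68.56°

B is at the origin; BD runs at -62.8° with length 52.2, so D = 52.2·(cos -62.8°, sin -62.8°) = (23.86, -46.43). ∠BDN = 63.4°, so DN runs at -62.8° + (180° − 63.4°) = 53.80° from the x-axis; with |DN| = 38.7, N = D + 38.7·(cos 53.80°, sin 53.80°) = (46.72, -15.20). DN ⟂ NL; with |NL| = 15.2 on the right of DN, L = N + 15.2·(0.8070, -0.5906) = (58.98, -24.18). Then cos ∠NLD = LN·LD / (|LN||LD|), giving 68.56°.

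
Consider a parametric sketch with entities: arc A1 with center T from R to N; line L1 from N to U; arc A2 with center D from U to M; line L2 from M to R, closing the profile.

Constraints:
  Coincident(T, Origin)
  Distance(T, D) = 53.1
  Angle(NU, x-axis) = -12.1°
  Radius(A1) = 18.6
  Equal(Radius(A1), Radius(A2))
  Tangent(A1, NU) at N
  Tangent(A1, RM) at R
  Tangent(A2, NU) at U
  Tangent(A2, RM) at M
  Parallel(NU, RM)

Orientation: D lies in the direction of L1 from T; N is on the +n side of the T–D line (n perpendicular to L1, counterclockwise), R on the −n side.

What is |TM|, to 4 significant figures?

56.26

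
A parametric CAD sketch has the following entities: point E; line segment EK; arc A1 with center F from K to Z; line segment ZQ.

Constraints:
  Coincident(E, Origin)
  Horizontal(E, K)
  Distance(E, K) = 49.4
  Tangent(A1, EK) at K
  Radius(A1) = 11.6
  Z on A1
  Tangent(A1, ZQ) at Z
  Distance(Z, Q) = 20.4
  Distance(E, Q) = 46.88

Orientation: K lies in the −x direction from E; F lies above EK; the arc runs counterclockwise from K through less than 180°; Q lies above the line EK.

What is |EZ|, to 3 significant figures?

39.2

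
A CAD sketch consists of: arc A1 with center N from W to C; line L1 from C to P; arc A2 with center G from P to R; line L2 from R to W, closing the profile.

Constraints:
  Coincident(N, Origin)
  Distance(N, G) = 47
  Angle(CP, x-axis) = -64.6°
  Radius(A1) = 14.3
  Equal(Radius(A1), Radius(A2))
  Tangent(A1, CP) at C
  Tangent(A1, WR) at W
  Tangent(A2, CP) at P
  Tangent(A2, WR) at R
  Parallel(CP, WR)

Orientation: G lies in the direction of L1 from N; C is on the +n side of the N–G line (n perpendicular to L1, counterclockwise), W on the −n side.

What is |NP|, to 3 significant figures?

49.1

The slot axis is L1's direction at -64.6°, so u = (cos -64.6°, sin -64.6°) = (0.429, -0.903) and n = (−sin -64.6°, cos -64.6°) = (0.903, 0.429). N is at the origin and G lies 47.0 along u from N, so G = 47.0·u = (20.2, -42.5). Tangency of A1 to both parallel lines with radius 14.3 puts C and W at N ± 14.3·n: C = (12.9, 6.13), W = (-12.9, -6.13). Equal radii place P and R the same way about G: P = G + 14.3·n = (33.1, -36.3), R = G − 14.3·n = (7.24, -48.6). Then |NP| = |P − N| = 49.1.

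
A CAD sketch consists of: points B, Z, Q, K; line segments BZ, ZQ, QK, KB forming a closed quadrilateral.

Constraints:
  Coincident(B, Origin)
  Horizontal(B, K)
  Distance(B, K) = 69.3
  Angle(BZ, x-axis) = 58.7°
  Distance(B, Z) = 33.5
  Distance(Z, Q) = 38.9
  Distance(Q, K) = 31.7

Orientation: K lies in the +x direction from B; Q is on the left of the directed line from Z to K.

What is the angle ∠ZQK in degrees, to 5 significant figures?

113.78°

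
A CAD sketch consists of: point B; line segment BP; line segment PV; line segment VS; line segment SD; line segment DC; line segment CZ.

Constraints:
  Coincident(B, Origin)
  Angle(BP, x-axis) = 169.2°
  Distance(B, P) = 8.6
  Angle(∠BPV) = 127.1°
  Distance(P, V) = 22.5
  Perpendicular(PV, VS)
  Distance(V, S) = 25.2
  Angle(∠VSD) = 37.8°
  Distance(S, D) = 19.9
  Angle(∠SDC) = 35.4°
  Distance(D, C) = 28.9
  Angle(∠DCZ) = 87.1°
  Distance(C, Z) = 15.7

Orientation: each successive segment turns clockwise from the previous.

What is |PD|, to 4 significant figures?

14.00

B is at the origin; BP runs at 169.2° with length 8.6, so P = (-8.448, 1.611). ∠BPV = 127.1° gives PV at 116.3° from the x-axis; with |PV| = 22.5, V = (-18.42, 21.78). The perpendicularity gives VS at right angles to PV, so VS runs at 26.30°; with |VS| = 25.2, S = (4.175, 32.95). ∠VSD = 37.8° gives SD at -115.9° from the x-axis; with |SD| = 19.9, D = (-4.518, 15.05). Then |PD| = |D − P| = 14.00.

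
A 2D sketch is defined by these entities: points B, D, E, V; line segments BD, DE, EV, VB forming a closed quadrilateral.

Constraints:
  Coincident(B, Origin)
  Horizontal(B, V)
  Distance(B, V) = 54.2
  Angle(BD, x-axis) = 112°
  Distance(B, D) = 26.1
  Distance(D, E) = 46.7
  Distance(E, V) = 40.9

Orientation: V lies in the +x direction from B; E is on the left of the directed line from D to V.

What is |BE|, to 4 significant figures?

50.65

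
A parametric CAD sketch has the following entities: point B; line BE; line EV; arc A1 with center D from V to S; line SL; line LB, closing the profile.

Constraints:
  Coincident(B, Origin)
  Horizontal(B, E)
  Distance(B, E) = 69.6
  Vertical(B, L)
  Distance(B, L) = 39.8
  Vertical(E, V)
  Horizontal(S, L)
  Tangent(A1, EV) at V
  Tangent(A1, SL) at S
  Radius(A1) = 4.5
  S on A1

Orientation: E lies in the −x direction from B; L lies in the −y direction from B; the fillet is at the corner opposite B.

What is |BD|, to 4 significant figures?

74.05

B is at the origin; BE is horizontal with |BE| = 69.6 and E on the −x side, so E = (-69.60, 0.000). BL is vertical with |BL| = 39.8 and L on the −y side, so L = (0.000, -39.80). The virtual corner opposite B is at (-69.60, -39.80). A1 meets EV tangentially, so DV is at right angles to EV and tangency of A1 to SL means the radius DS is perpendicular to SL, with radius 4.5, so the center D sits 4.5 in from both sides at D = (-65.10, -35.30). Then |BD| = |D − B| = 74.05.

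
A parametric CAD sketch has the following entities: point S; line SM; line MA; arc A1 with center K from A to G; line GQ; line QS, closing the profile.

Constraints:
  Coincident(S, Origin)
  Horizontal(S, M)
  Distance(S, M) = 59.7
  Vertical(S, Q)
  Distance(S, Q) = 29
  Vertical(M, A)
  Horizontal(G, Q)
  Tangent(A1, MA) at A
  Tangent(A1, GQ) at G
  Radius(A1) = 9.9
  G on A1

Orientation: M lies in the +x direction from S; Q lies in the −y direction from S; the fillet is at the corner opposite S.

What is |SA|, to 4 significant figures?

62.68

The virtual corner opposite S is at (59.70, -29.00). Since A1 is tangent to MA there, KA ⟂ MA and A1 meets GQ tangentially, so KG is at right angles to GQ, with radius 9.9, so the center K sits 9.9 in from both sides at K = (49.80, -19.10). That places the tangent points at A = (59.70, -19.10) on MA and G = (49.80, -29.00) on GQ. Then |SA| = |A − S| = 62.68.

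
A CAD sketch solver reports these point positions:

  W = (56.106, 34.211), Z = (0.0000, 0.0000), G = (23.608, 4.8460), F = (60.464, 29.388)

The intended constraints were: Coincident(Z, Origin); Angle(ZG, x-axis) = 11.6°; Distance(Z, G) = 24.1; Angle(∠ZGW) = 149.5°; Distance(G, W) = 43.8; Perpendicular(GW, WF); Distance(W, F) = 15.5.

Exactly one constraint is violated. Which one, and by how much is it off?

Distance(W, F) = 15.5 — off by 9.00.

Z = (0.00, 0.00) ✓; ZG at 11.60° ✓; |ZG| = 24.10 ✓; ∠ZGW = 149.5° ✓; |GW| = 43.80 ✓; ∠(GW, WF) = 90.00° ✓; |WF| = 6.500 ✗.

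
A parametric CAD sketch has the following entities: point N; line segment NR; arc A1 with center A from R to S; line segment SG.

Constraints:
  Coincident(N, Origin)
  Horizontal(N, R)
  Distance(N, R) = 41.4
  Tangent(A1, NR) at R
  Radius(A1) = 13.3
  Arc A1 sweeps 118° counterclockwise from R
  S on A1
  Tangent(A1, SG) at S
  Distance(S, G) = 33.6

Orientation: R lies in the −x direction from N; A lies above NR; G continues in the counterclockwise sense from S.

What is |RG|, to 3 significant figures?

49.4

N is at the origin; N and R share the same y with |NR| = 41.4 and R on the −x side, so R = (-41.4, 0.00). A1 meets NR tangentially, so AR is at right angles to NR, so A = R + (0, 13.3) = (-41.4, 13.3). On A1, R sits at bearing -90° from A; a 118° counterclockwise sweep puts S at bearing 28°, so S = A + 13.3·(cos 28°, sin 28°) = (-29.7, 19.5). A1 meets SG tangentially, so AS is at right angles to SG, so SG runs along (−sin 28°, cos 28°); with |SG| = 33.6, G = (-45.4, 49.2). Then |RG| = |G − R| = 49.4.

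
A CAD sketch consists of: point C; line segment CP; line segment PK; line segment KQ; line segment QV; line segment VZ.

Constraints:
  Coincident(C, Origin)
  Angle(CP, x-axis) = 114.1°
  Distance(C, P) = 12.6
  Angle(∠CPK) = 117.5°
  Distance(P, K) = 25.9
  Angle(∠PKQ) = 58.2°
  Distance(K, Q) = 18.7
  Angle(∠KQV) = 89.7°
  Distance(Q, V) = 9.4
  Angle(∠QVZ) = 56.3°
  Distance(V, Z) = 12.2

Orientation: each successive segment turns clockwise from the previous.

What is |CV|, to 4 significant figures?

13.90

C is at the origin; CP runs at 114.1° with length 12.6, so P = (-5.145, 11.50). ∠CPK = 117.5° gives PK at 51.60° from the x-axis; with |PK| = 25.9, K = (10.94, 31.80). ∠PKQ = 58.2° gives KQ at -70.20° from the x-axis; with |KQ| = 18.7, Q = (17.28, 14.20). ∠KQV = 89.7° gives QV at -160.5° from the x-axis; with |QV| = 9.4, V = (8.416, 11.07). Then |CV| = |V − C| = 13.90.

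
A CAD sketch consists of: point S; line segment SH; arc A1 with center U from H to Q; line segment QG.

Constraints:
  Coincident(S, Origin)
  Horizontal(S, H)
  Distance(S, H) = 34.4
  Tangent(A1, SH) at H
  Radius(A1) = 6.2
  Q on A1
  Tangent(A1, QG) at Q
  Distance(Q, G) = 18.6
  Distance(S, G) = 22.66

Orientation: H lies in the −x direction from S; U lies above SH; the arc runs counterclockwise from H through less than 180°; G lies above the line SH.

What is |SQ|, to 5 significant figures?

30.046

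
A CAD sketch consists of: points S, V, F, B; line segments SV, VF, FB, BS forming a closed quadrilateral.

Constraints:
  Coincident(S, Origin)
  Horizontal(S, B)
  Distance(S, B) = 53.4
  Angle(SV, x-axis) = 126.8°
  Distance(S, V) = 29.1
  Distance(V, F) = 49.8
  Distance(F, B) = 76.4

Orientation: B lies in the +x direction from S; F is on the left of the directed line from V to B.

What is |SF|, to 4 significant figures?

64.88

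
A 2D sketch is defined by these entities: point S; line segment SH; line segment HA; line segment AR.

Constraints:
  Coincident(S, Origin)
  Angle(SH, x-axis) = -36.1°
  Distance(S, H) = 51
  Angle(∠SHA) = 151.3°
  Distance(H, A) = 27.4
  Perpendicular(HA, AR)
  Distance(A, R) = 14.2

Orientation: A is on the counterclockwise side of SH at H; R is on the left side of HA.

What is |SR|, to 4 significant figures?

72.86

S is at the origin; SH runs at -36.1° with length 51.0, so H = 51.0·(cos -36.1°, sin -36.1°) = (41.21, -30.05). ∠SHA = 151.3°, so HA runs at -36.1° + (180° − 151.3°) = -7.400° from the x-axis; with |HA| = 27.4, A = H + 27.4·(cos -7.400°, sin -7.400°) = (68.38, -33.58). The perpendicularity gives AR at right angles to HA; with |AR| = 14.2 on the left of HA, R = A + 14.2·(0.1288, 0.9917) = (70.21, -19.50). Then |SR| = |R − S| = 72.86.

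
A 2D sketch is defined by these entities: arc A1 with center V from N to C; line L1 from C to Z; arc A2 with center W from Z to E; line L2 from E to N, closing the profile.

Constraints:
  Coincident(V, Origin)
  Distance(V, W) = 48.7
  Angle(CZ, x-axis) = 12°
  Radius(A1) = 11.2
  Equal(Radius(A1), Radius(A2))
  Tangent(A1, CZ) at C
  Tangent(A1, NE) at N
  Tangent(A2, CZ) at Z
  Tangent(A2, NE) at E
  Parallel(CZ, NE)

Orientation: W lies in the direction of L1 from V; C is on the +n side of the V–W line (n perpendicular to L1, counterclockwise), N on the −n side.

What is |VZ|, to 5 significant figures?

49.971

The slot axis is L1's direction at 12.0°, so u = (cos 12.0°, sin 12.0°) = (0.97815, 0.20791) and n = (−sin 12.0°, cos 12.0°) = (-0.20791, 0.97815). V is at the origin and W lies 48.7 along u from V, so W = 48.7·u = (47.636, 10.125). Tangency of A1 to both parallel lines with radius 11.2 puts C and N at V ± 11.2·n: C = (-2.3286, 10.955), N = (2.3286, -10.955). Equal radii place Z and E the same way about W: Z = W + 11.2·n = (45.307, 21.081), E = W − 11.2·n = (49.964, -0.82995). Then |VZ| = |Z − V| = 49.971.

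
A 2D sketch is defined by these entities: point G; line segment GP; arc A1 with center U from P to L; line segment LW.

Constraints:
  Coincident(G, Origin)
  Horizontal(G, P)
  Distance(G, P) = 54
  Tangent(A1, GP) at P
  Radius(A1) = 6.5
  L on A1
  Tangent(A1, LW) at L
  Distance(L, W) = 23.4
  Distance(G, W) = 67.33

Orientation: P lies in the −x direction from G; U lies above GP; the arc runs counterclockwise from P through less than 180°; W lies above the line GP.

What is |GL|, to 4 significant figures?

49.39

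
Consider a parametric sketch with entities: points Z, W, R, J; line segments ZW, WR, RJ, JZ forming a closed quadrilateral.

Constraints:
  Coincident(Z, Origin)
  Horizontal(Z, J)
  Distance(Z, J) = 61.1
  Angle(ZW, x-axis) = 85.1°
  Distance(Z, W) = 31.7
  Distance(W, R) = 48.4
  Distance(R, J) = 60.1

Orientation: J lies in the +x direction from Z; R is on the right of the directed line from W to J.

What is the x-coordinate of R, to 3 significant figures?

3.40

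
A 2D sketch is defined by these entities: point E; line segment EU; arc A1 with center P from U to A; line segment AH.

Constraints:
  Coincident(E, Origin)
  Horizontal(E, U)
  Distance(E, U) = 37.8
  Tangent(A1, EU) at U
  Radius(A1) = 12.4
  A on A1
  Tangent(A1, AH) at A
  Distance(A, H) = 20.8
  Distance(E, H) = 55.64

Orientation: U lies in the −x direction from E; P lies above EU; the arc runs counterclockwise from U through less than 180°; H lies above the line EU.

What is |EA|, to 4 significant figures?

35.16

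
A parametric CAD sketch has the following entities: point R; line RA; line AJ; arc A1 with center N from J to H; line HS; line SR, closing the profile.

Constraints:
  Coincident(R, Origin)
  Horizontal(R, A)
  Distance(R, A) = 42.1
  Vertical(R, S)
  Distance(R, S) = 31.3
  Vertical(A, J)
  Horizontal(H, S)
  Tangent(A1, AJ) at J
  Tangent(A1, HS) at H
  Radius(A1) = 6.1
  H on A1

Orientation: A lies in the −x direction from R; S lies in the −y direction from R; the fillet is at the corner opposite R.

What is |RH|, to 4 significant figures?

47.70

R is at the origin; RA is horizontal with |RA| = 42.1 and A on the −x side, so A = (-42.10, 0.000). RS is vertical with |RS| = 31.3 and S on the −y side, so S = (0.000, -31.30). The virtual corner opposite R is at (-42.10, -31.30). Since A1 is tangent to AJ there, NJ ⟂ AJ and tangency of A1 to HS means the radius NH is perpendicular to HS, with radius 6.1, so the center N sits 6.1 in from both sides at N = (-36.00, -25.20). That places the tangent points at J = (-42.10, -25.20) on AJ and H = (-36.00, -31.30) on HS. Then |RH| = |H − R| = 47.70.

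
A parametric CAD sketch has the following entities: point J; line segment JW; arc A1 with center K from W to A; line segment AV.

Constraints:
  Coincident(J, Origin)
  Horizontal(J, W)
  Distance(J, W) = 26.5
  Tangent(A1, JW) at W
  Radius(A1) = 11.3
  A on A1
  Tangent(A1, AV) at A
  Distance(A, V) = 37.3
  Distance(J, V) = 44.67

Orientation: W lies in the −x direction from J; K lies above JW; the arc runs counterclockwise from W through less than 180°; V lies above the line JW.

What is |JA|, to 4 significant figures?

17.68

J is at the origin; JW is horizontal with |JW| = 26.5 and W on the −x side, so W = (-26.50, 0.000). Since A1 is tangent to JW there, KW ⟂ JW, so K = W + (0, 11.3) = (-26.50, 11.30). Since KA ⟂ AV (tangency), |KV| = √(11.3² + 37.3²) = 38.97 regardless of where A sits on A1. So V lies on both circle(J, 44.67) and circle(K, 38.97); the above-JW intersection is V = (-5.759, 44.30). A is the foot of the tangent from V: A = (-15.60, 8.319).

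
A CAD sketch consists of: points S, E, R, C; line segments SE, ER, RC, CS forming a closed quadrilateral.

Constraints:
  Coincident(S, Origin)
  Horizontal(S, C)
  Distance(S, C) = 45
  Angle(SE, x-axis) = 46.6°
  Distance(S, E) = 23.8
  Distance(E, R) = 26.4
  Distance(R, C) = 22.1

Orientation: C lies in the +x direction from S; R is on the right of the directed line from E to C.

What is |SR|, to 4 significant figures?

25.59

Checks: |ER| = 26.40 ✓; |RC| = 22.10 ✓.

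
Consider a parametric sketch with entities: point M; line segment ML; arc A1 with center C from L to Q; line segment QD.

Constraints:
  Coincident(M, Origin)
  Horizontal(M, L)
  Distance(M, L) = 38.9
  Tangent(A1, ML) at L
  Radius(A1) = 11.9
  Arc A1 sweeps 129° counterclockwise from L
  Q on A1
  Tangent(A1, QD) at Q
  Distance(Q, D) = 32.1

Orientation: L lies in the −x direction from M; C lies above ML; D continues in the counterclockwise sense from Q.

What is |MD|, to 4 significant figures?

66.72

M is at the origin; ML is horizontal with |ML| = 38.9 and L on the −x side, so L = (-38.90, 0.000). The tangent condition forces CL to be normal to ML, so C = L + (0, 11.9) = (-38.90, 11.90). On A1, L sits at bearing -90° from C; a 129° counterclockwise sweep puts Q at bearing 39°, so Q = C + 11.9·(cos 39°, sin 39°) = (-29.65, 19.39). Since A1 is tangent to QD there, CQ ⟂ QD, so QD runs along (−sin 39°, cos 39°); with |QD| = 32.1, D = (-49.85, 44.34). Then |MD| = |D − M| = 66.72.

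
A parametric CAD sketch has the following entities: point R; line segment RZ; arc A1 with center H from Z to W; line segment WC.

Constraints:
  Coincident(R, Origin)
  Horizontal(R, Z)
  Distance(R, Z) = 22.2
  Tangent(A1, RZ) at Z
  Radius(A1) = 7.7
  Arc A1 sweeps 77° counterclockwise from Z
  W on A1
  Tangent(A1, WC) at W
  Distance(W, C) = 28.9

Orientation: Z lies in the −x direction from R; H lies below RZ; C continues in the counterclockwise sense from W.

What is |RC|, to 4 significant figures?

49.75

R is at the origin; RZ is horizontal with |RZ| = 22.2 and Z on the −x side, so Z = (-22.20, 0.000). The tangent condition forces HZ to be normal to RZ, so H = Z + (0, -7.7) = (-22.20, -7.700). On A1, Z sits at bearing 90° from H; a 77° counterclockwise sweep puts W at bearing 167°, so W = H + 7.7·(cos 167°, sin 167°) = (-29.70, -5.968). The tangent condition forces HW to be normal to WC, so WC runs along (−sin 167°, cos 167°); with |WC| = 28.9, C = (-36.20, -34.13). Then |RC| = |C − R| = 49.75.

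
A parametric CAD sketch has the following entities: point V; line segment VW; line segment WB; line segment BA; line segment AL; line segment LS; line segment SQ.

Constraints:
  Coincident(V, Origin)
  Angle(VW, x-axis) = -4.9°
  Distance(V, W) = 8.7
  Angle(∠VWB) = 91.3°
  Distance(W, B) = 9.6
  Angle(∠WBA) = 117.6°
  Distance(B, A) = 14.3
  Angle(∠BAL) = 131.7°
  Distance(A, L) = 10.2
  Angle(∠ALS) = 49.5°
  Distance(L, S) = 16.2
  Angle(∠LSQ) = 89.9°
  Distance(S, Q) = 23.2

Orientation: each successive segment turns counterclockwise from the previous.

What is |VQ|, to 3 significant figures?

28.0

V is at the origin; VW runs at -4.9° with length 8.7, so W = (8.67, -0.743). ∠VWB = 91.3° gives WB at 83.8° from the x-axis; with |WB| = 9.6, B = (9.70, 8.80). ∠WBA = 117.6° gives BA at 146° from the x-axis; with |BA| = 14.3, A = (-2.18, 16.8). ∠BAL = 131.7° gives AL at -165° from the x-axis; with |AL| = 10.2, L = (-12.1, 14.2). ∠ALS = 49.5° gives LS at -35.0° from the x-axis; with |LS| = 16.2, S = (1.22, 4.91). ∠LSQ = 89.9° gives SQ at 55.1° from the x-axis; with |SQ| = 23.2, Q = (14.5, 23.9). Then |VQ| = |Q − V| = 28.0.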